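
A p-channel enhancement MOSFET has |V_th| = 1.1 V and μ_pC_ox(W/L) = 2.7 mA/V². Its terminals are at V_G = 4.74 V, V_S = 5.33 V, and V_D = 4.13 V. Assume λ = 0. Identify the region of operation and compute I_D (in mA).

V_SG = V_S − V_G = 5.33 − 4.74 = 0.59 V; V_SD = V_S − V_D = 5.33 − 4.13 = 1.2 V.
V_SG = 0.59 V < |V_th| = 1.1 V, so the transistor is in cutoff.

Cutoff; I_D = 0 mA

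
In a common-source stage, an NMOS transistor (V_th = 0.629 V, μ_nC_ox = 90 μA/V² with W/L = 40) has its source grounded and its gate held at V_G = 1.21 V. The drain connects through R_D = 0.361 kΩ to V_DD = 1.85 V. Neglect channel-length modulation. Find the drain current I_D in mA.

V_GS = V_G = 1.21 V, so V_ov = 1.21 − 0.629 = 0.581 V.
k_n = μ_nC_ox · (W/L) = 3.6 mA/V².
Assume saturation: I_D = ½ k_n V_ov² = 0.5 × 3.6 × 0.581² = 0.608 mA, giving V_DS = V_DD − I_D R_D = 1.85 − 0.608 × 0.361 = 1.63 V.
V_DS = 1.63 V ≥ V_ov = 0.581 V, confirming saturation.

I_D = 0.608 mA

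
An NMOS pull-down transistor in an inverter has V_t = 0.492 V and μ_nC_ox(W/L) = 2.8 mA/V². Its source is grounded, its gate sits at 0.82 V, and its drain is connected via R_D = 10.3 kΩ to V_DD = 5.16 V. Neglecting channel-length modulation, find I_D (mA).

I_D = 0.151 mA

V_GS = V_G = 0.82 V, so V_ov = 0.82 − 0.492 = 0.328 V.
Assume saturation: I_D = ½ k_n V_ov² = 0.5 × 2.8 × 0.328² = 0.151 mA, giving V_DS = V_DD − I_D R_D = 5.16 − 0.151 × 10.3 = 3.61 V.
V_DS = 3.61 V ≥ V_ov = 0.328 V, confirming saturation.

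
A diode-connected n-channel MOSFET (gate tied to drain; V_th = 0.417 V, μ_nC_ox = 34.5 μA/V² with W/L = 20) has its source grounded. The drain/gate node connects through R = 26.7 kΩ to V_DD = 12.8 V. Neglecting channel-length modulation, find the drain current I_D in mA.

With gate tied to drain, V_GS = V_DS ≥ V_GS − V_th, so the device is in saturation.
k_n = μ_nC_ox · (W/L) = 0.69 mA/V².
KCL at the drain: ½ k_n (V_GS − V_th)² = (V_DD − V_GS)/R.
Let x = V_GS − 0.417. Then 9.21 x² + x − 12.38 = 0, giving x = 1.11 V (positive root), so V_GS = 1.52 V.
I_D = (V_DD − V_GS)/R = (12.8 − 1.52) / 26.7 = 0.422 mA.

I_D = 0.422 mA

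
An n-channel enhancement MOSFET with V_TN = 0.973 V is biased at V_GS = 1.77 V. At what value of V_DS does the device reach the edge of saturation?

The boundary between triode and saturation is V_DS = V_GS − V_TN = V_ov.
V_ov = 1.77 − 0.973 = 0.797 V.

V_DS,sat = 0.797 V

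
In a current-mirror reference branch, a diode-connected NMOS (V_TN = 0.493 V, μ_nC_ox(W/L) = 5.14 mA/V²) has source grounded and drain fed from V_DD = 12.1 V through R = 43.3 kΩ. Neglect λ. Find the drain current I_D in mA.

I_D = 0.261 mA

With gate tied to drain, V_GS = V_DS ≥ V_GS − V_TN, so the device is in saturation.
KCL at the drain: ½ k_n (V_GS − V_TN)² = (V_DD − V_GS)/R.
Let x = V_GS − 0.493. Then 111 x² + x − 11.61 = 0, giving x = 0.318 V (positive root), so V_GS = 0.811 V.
I_D = (V_DD − V_GS)/R = (12.1 − 0.811) / 43.3 = 0.261 mA.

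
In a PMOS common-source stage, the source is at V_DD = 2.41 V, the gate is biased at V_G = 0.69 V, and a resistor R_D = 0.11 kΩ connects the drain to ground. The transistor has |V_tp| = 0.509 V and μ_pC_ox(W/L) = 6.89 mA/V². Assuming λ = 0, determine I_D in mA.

I_D = 5.05 mA

V_SG = V_DD − V_G = 2.41 − 0.69 = 1.72 V, so V_ov = 1.72 − 0.509 = 1.21 V.
Assume saturation: I_D = ½ k_p V_ov² = 0.5 × 6.89 × 1.21² = 5.05 mA, giving V_SD = V_DD − I_D R_D = 2.41 − 5.05 × 0.11 = 1.85 V.
V_SD = 1.85 V ≥ V_ov = 1.21 V, confirming saturation.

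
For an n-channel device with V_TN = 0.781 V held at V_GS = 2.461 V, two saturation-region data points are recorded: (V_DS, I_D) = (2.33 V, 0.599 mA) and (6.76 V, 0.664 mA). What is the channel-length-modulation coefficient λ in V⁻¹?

With V_GS fixed, I_D ∝ (1 + λ V_DS) in saturation, so I_D2/I_D1 = (1 + λ V_DS2)/(1 + λ V_DS1).
0.664/0.599 = 1.109 = (1 + 6.76 λ)/(1 + 2.33 λ).
Solving: λ (I_D1 V_DS2 − I_D2 V_DS1) = I_D2 − I_D1, so λ = (0.664 − 0.599) / (0.599 × 6.76 − 0.664 × 2.33) = 0.065 / 2.5 = 0.026 V⁻¹.

λ = 0.0260 V⁻¹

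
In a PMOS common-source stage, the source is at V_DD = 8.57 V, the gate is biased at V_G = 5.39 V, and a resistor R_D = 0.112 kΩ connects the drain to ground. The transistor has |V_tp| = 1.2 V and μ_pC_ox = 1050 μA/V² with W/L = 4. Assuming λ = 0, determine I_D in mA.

V_SG = V_DD − V_G = 8.57 − 5.39 = 3.18 V, so V_ov = 3.18 − 1.2 = 1.98 V.
k_p = μ_pC_ox · (W/L) = 4.2 mA/V².
Assume saturation: I_D = ½ k_p V_ov² = 0.5 × 4.2 × 1.98² = 8.23 mA, giving V_SD = V_DD − I_D R_D = 8.57 − 8.23 × 0.112 = 7.65 V.
V_SD = 7.65 V ≥ V_ov = 1.98 V, confirming saturation.

I_D = 8.23 mA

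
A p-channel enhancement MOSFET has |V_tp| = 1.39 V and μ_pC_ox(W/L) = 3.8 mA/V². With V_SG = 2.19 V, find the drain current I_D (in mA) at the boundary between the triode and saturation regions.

I_D = 1.22 mA

At the boundary V_SD = V_ov = V_SG − |V_tp| = 2.19 − 1.39 = 0.8 V.
I_D = ½ k_p V_ov² = 0.5 × 3.8 × 0.8² = 1.22 mA.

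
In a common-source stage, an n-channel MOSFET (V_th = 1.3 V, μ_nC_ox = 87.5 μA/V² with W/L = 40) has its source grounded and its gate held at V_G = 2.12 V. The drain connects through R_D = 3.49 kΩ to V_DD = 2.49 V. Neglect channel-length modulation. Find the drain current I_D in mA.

V_GS = V_G = 2.12 V, so V_ov = 2.12 − 1.3 = 0.82 V.
k_n = μ_nC_ox · (W/L) = 3.5 mA/V².
Assume saturation: I_D = ½ k_n V_ov² = 0.5 × 3.5 × 0.82² = 1.18 mA, giving V_DS = V_DD − I_D R_D = 2.49 − 1.18 × 3.49 = -1.62 V.
But -1.62 V < V_ov = 0.82 V, so the device is actually in triode.
In triode I_D = k_n[V_ov V_DS − ½ V_DS²] and I_D = (V_DD − V_DS)/R_D. Equating: 6.11 V_DS² − 11.02 V_DS + 2.49 = 0, giving V_DS = 0.265 V (the root below V_ov).
I_D = (2.49 − 0.265) / 3.49 = 0.638 mA.

I_D = 0.638 mA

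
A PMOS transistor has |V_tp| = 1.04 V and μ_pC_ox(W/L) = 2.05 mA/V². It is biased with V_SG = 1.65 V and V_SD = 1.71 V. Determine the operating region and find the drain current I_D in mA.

V_ov = V_SG − |V_tp| = 1.65 − 1.04 = 0.61 V.
Since V_SD = 1.71 V ≥ V_ov = 0.61 V, the device is in saturation.
I_D = ½ k_p V_ov² = 0.5 × 2.05 × 0.61² = 0.381 mA.

Saturation; I_D = 0.381 mA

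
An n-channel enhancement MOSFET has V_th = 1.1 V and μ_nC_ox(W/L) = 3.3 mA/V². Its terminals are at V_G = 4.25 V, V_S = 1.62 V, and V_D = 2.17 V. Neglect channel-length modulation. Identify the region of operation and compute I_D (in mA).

Triode; I_D = 2.28 mA

V_GS = V_G − V_S = 4.25 − 1.62 = 2.63 V; V_DS = V_D − V_S = 2.17 − 1.62 = 0.55 V.
V_ov = V_GS − V_th = 2.63 − 1.1 = 1.53 V.
Since V_DS = 0.55 V < V_ov = 1.53 V, the device is in the triode region.
I_D = k_n [V_ov · V_DS − ½ V_DS²] = 3.3 × [1.53 × 0.55 − 0.5 × 0.55²] = 2.28 mA.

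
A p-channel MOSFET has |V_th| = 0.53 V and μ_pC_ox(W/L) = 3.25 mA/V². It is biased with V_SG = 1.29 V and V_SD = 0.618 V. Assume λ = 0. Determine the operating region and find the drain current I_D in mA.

Triode; I_D = 0.906 mA

V_ov = V_SG − |V_th| = 1.29 − 0.53 = 0.76 V.
Since V_SD = 0.618 V < V_ov = 0.76 V, the device is in the triode region.
I_D = k_p [V_ov · V_SD − ½ V_SD²] = 3.25 × [0.76 × 0.618 − 0.5 × 0.618²] = 0.906 mA.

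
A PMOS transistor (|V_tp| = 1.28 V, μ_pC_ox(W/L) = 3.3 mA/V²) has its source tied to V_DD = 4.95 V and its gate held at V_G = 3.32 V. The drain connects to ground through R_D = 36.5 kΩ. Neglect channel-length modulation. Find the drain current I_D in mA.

V_SG = V_DD − V_G = 4.95 − 3.32 = 1.63 V, so V_ov = 1.63 − 1.28 = 0.35 V.
Assume saturation: I_D = ½ k_p V_ov² = 0.5 × 3.3 × 0.35² = 0.202 mA, giving V_SD = V_DD − I_D R_D = 4.95 − 0.202 × 36.5 = -2.43 V.
But -2.43 V < V_ov = 0.35 V, so the device is actually in triode.
In triode I_D = k_p[V_ov V_SD − ½ V_SD²] and I_D = (V_DD − V_SD)/R_D. Equating: 60.2 V_SD² − 43.16 V_SD + 4.95 = 0, giving V_SD = 0.143 V (the root below V_ov).
I_D = (4.95 − 0.143) / 36.5 = 0.132 mA.

I_D = 0.132 mA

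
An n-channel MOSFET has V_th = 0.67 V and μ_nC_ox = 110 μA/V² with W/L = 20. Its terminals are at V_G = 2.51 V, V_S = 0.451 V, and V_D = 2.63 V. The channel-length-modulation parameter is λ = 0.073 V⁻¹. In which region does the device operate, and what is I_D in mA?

V_GS = V_G − V_S = 2.51 − 0.451 = 2.06 V; V_DS = V_D − V_S = 2.63 − 0.451 = 2.18 V.
k_n = μ_nC_ox · (W/L) = 2.2 mA/V².
V_ov = V_GS − V_th = 2.06 − 0.67 = 1.39 V.
Since V_DS = 2.18 V ≥ V_ov = 1.39 V, the device is in saturation.
I_D = ½ k_n V_ov² (1 + λ V_DS) = 0.5 × 2.2 × 1.39² × (1 + 0.073 × 2.18) = 2.46 mA.

Saturation; I_D = 2.46 mA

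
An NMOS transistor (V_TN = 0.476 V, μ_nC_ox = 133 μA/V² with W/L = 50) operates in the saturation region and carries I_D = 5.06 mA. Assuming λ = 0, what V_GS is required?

V_GS = 1.71 V

k_n = μ_nC_ox · (W/L) = 6.65 mA/V².
In saturation I_D = ½ k_n (V_GS − V_TN)², so V_GS − V_TN = √(2 I_D / k_n) = √(2 × 5.06 / 6.65) = 1.23 V.
V_GS = 0.476 + 1.23 = 1.71 V.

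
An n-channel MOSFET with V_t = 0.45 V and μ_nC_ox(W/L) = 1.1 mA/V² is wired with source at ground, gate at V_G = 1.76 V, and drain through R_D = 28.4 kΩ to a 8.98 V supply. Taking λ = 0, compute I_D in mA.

V_GS = V_G = 1.76 V, so V_ov = 1.76 − 0.45 = 1.31 V.
Assume saturation: I_D = ½ k_n V_ov² = 0.5 × 1.1 × 1.31² = 0.944 mA, giving V_DS = V_DD − I_D R_D = 8.98 − 0.944 × 28.4 = -17.8 V.
But -17.8 V < V_ov = 1.31 V, so the device is actually in triode.
In triode I_D = k_n[V_ov V_DS − ½ V_DS²] and I_D = (V_DD − V_DS)/R_D. Equating: 15.6 V_DS² − 41.92 V_DS + 8.98 = 0, giving V_DS = 0.235 V (the root below V_ov).
I_D = (8.98 − 0.235) / 28.4 = 0.308 mA.

I_D = 0.308 mA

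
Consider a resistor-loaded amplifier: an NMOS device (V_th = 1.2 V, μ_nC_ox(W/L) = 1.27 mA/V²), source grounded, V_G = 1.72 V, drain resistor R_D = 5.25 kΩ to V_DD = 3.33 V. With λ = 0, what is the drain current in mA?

V_GS = V_G = 1.72 V, so V_ov = 1.72 − 1.2 = 0.52 V.
Assume saturation: I_D = ½ k_n V_ov² = 0.5 × 1.27 × 0.52² = 0.172 mA, giving V_DS = V_DD − I_D R_D = 3.33 − 0.172 × 5.25 = 2.43 V.
V_DS = 2.43 V ≥ V_ov = 0.52 V, confirming saturation.

I_D = 0.172 mA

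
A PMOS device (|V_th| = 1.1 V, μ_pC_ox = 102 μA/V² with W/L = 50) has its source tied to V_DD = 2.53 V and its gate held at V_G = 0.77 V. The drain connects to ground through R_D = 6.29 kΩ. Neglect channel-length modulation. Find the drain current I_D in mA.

V_SG = V_DD − V_G = 2.53 − 0.77 = 1.76 V, so V_ov = 1.76 − 1.1 = 0.66 V.
k_p = μ_pC_ox · (W/L) = 5.1 mA/V².
Assume saturation: I_D = ½ k_p V_ov² = 0.5 × 5.1 × 0.66² = 1.11 mA, giving V_SD = V_DD − I_D R_D = 2.53 − 1.11 × 6.29 = -4.46 V.
But -4.46 V < V_ov = 0.66 V, so the device is actually in triode.
In triode I_D = k_p[V_ov V_SD − ½ V_SD²] and I_D = (V_DD − V_SD)/R_D. Equating: 16 V_SD² − 22.17 V_SD + 2.53 = 0, giving V_SD = 0.126 V (the root below V_ov).
I_D = (2.53 − 0.126) / 6.29 = 0.382 mA.

I_D = 0.382 mA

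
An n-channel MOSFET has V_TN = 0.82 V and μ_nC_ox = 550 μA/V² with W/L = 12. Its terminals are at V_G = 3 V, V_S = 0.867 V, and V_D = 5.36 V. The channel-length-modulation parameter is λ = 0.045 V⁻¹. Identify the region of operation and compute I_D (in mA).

Saturation; I_D = 6.84 mA

V_GS = V_G − V_S = 3 − 0.867 = 2.13 V; V_DS = V_D − V_S = 5.36 − 0.867 = 4.49 V.
k_n = μ_nC_ox · (W/L) = 6.6 mA/V².
V_ov = V_GS − V_TN = 2.13 − 0.82 = 1.31 V.
Since V_DS = 4.49 V ≥ V_ov = 1.31 V, the device is in saturation.
I_D = ½ k_n V_ov² (1 + λ V_DS) = 0.5 × 6.6 × 1.31² × (1 + 0.045 × 4.49) = 6.84 mA.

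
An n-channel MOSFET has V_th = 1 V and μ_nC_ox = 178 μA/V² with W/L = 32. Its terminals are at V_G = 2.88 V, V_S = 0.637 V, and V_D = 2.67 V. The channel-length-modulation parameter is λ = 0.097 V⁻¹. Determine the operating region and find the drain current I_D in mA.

V_GS = V_G − V_S = 2.88 − 0.637 = 2.24 V; V_DS = V_D − V_S = 2.67 − 0.637 = 2.03 V.
k_n = μ_nC_ox · (W/L) = 5.696 mA/V².
V_ov = V_GS − V_th = 2.24 − 1 = 1.24 V.
Since V_DS = 2.03 V ≥ V_ov = 1.24 V, the device is in saturation.
I_D = ½ k_n V_ov² (1 + λ V_DS) = 0.5 × 5.696 × 1.24² × (1 + 0.097 × 2.03) = 5.27 mA.

Saturation; I_D = 5.27 mA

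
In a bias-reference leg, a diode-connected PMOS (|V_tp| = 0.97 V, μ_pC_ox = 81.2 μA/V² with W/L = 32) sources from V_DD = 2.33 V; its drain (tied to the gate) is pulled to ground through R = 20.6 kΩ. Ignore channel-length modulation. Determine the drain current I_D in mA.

I_D = 0.0559 mA

With gate tied to drain, V_SG = V_SD ≥ V_SG − |V_tp|, so the device is in saturation.
k_p = μ_pC_ox · (W/L) = 2.598 mA/V².
KCL at the drain: ½ k_p (V_SG − |V_tp|)² = (V_DD − V_SG)/R.
Let x = V_SG − 0.97. Then 26.8 x² + x − 1.36 = 0, giving x = 0.208 V (positive root), so V_SG = 1.18 V.
I_D = (V_DD − V_SG)/R = (2.33 − 1.18) / 20.6 = 0.0559 mA.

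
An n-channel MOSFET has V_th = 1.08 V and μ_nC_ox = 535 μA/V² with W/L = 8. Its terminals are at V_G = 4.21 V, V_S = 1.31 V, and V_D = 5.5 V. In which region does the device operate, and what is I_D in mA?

V_GS = V_G − V_S = 4.21 − 1.31 = 2.9 V; V_DS = V_D − V_S = 5.5 − 1.31 = 4.19 V.
k_n = μ_nC_ox · (W/L) = 4.28 mA/V².
V_ov = V_GS − V_th = 2.9 − 1.08 = 1.82 V.
Since V_DS = 4.19 V ≥ V_ov = 1.82 V, the device is in saturation.
I_D = ½ k_n V_ov² = 0.5 × 4.28 × 1.82² = 7.09 mA.

Saturation; I_D = 7.09 mA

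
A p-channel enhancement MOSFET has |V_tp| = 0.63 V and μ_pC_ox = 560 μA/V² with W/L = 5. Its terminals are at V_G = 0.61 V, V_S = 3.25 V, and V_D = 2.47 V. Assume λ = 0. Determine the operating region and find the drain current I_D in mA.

V_SG = V_S − V_G = 3.25 − 0.61 = 2.64 V; V_SD = V_S − V_D = 3.25 − 2.47 = 0.78 V.
k_p = μ_pC_ox · (W/L) = 2.8 mA/V².
V_ov = V_SG − |V_tp| = 2.64 − 0.63 = 2.01 V.
Since V_SD = 0.78 V < V_ov = 2.01 V, the device is in the triode region.
I_D = k_p [V_ov · V_SD − ½ V_SD²] = 2.8 × [2.01 × 0.78 − 0.5 × 0.78²] = 3.54 mA.

Triode; I_D = 3.54 mA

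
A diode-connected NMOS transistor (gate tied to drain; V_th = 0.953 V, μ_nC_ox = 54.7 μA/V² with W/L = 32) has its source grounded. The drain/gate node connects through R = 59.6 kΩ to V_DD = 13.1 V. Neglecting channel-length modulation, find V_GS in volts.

V_GS = 1.43 V

With gate tied to drain, V_GS = V_DS ≥ V_GS − V_th, so the device is in saturation.
k_n = μ_nC_ox · (W/L) = 1.75 mA/V².
KCL at the drain: ½ k_n (V_GS − V_th)² = (V_DD − V_GS)/R.
Let x = V_GS − 0.953. Then 52.2 x² + x − 12.15 = 0, giving x = 0.473 V (positive root), so V_GS = 1.43 V.
I_D = (V_DD − V_GS)/R = (13.1 − 1.43) / 59.6 = 0.196 mA.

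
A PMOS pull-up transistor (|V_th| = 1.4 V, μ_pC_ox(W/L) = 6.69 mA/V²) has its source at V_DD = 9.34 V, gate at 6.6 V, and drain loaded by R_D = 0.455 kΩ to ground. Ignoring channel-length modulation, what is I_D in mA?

I_D = 6.01 mA

V_SG = V_DD − V_G = 9.34 − 6.6 = 2.74 V, so V_ov = 2.74 − 1.4 = 1.34 V.
Assume saturation: I_D = ½ k_p V_ov² = 0.5 × 6.69 × 1.34² = 6.01 mA, giving V_SD = V_DD − I_D R_D = 9.34 − 6.01 × 0.455 = 6.61 V.
V_SD = 6.61 V ≥ V_ov = 1.34 V, confirming saturation.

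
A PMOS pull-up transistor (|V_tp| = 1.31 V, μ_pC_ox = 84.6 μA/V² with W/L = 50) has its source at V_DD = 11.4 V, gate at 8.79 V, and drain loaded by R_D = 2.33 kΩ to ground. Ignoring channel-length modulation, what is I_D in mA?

I_D = 3.57 mA

V_SG = V_DD − V_G = 11.4 − 8.79 = 2.61 V, so V_ov = 2.61 − 1.31 = 1.3 V.
k_p = μ_pC_ox · (W/L) = 4.23 mA/V².
Assume saturation: I_D = ½ k_p V_ov² = 0.5 × 4.23 × 1.3² = 3.57 mA, giving V_SD = V_DD − I_D R_D = 11.4 − 3.57 × 2.33 = 3.07 V.
V_SD = 3.07 V ≥ V_ov = 1.3 V, confirming saturation.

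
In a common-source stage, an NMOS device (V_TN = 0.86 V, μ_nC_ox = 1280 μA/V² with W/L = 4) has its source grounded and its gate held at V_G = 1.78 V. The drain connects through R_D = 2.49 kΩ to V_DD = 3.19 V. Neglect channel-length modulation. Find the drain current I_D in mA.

I_D = 1.16 mA

V_GS = V_G = 1.78 V, so V_ov = 1.78 − 0.86 = 0.92 V.
k_n = μ_nC_ox · (W/L) = 5.12 mA/V².
Assume saturation: I_D = ½ k_n V_ov² = 0.5 × 5.12 × 0.92² = 2.17 mA, giving V_DS = V_DD − I_D R_D = 3.19 − 2.17 × 2.49 = -2.21 V.
But -2.21 V < V_ov = 0.92 V, so the device is actually in triode.
In triode I_D = k_n[V_ov V_DS − ½ V_DS²] and I_D = (V_DD − V_DS)/R_D. Equating: 6.37 V_DS² − 12.73 V_DS + 3.19 = 0, giving V_DS = 0.294 V (the root below V_ov).
I_D = (3.19 − 0.294) / 2.49 = 1.16 mA.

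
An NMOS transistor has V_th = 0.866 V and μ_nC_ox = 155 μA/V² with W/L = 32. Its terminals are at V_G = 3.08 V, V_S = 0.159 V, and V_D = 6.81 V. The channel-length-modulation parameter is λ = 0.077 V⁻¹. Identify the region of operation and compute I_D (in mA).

V_GS = V_G − V_S = 3.08 − 0.159 = 2.92 V; V_DS = V_D − V_S = 6.81 − 0.159 = 6.65 V.
k_n = μ_nC_ox · (W/L) = 4.96 mA/V².
V_ov = V_GS − V_th = 2.92 − 0.866 = 2.06 V.
Since V_DS = 6.65 V ≥ V_ov = 2.06 V, the device is in saturation.
I_D = ½ k_n V_ov² (1 + λ V_DS) = 0.5 × 4.96 × 2.06² × (1 + 0.077 × 6.65) = 15.8 mA.

Saturation; I_D = 15.8 mA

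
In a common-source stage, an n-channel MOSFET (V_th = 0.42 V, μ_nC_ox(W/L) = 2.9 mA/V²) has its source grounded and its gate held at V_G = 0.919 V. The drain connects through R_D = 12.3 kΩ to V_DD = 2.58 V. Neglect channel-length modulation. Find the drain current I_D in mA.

V_GS = V_G = 0.919 V, so V_ov = 0.919 − 0.42 = 0.499 V.
Assume saturation: I_D = ½ k_n V_ov² = 0.5 × 2.9 × 0.499² = 0.361 mA, giving V_DS = V_DD − I_D R_D = 2.58 − 0.361 × 12.3 = -1.86 V.
But -1.86 V < V_ov = 0.499 V, so the device is actually in triode.
In triode I_D = k_n[V_ov V_DS − ½ V_DS²] and I_D = (V_DD − V_DS)/R_D. Equating: 17.8 V_DS² − 18.8 V_DS + 2.58 = 0, giving V_DS = 0.162 V (the root below V_ov).
I_D = (2.58 − 0.162) / 12.3 = 0.197 mA.

I_D = 0.197 mA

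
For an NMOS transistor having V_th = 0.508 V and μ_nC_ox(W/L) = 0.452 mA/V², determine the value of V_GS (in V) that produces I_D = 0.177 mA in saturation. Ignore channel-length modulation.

V_GS = 1.39 V

In saturation I_D = ½ k_n (V_GS − V_th)², so V_GS − V_th = √(2 I_D / k_n) = √(2 × 0.177 / 0.452) = 0.885 V.
V_GS = 0.508 + 0.885 = 1.39 V.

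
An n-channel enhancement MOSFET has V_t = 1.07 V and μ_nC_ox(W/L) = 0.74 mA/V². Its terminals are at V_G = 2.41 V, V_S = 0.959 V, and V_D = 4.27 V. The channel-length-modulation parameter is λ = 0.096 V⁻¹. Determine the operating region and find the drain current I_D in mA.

Saturation; I_D = 0.0708 mA

V_GS = V_G − V_S = 2.41 − 0.959 = 1.45 V; V_DS = V_D − V_S = 4.27 − 0.959 = 3.31 V.
V_ov = V_GS − V_t = 1.45 − 1.07 = 0.381 V.
Since V_DS = 3.31 V ≥ V_ov = 0.381 V, the device is in saturation.
I_D = ½ k_n V_ov² (1 + λ V_DS) = 0.5 × 0.74 × 0.381² × (1 + 0.096 × 3.31) = 0.0708 mA.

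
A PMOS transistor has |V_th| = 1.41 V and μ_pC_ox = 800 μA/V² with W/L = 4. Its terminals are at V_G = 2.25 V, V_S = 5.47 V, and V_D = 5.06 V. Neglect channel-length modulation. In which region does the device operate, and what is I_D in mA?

Triode; I_D = 2.11 mA

V_SG = V_S − V_G = 5.47 − 2.25 = 3.22 V; V_SD = V_S − V_D = 5.47 − 5.06 = 0.41 V.
k_p = μ_pC_ox · (W/L) = 3.2 mA/V².
V_ov = V_SG − |V_th| = 3.22 − 1.41 = 1.81 V.
Since V_SD = 0.41 V < V_ov = 1.81 V, the device is in the triode region.
I_D = k_p [V_ov · V_SD − ½ V_SD²] = 3.2 × [1.81 × 0.41 − 0.5 × 0.41²] = 2.11 mA.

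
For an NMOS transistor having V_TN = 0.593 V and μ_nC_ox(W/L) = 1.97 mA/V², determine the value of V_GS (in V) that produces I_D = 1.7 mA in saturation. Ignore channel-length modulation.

V_GS = 1.91 V

In saturation I_D = ½ k_n (V_GS − V_TN)², so V_GS − V_TN = √(2 I_D / k_n) = √(2 × 1.7 / 1.97) = 1.31 V.
V_GS = 0.593 + 1.31 = 1.91 V.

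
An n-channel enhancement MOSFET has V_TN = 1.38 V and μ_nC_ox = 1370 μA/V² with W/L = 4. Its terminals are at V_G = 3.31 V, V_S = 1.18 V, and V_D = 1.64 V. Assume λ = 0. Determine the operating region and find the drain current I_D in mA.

Triode; I_D = 1.31 mA

V_GS = V_G − V_S = 3.31 − 1.18 = 2.13 V; V_DS = V_D − V_S = 1.64 − 1.18 = 0.46 V.
k_n = μ_nC_ox · (W/L) = 5.48 mA/V².
V_ov = V_GS − V_TN = 2.13 − 1.38 = 0.75 V.
Since V_DS = 0.46 V < V_ov = 0.75 V, the device is in the triode region.
I_D = k_n [V_ov · V_DS − ½ V_DS²] = 5.48 × [0.75 × 0.46 − 0.5 × 0.46²] = 1.31 mA.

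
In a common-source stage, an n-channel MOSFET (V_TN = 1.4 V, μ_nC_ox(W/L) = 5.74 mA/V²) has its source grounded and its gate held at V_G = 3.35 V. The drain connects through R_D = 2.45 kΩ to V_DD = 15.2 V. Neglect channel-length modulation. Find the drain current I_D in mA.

I_D = 5.95 mA

V_GS = V_G = 3.35 V, so V_ov = 3.35 − 1.4 = 1.95 V.
Assume saturation: I_D = ½ k_n V_ov² = 0.5 × 5.74 × 1.95² = 10.9 mA, giving V_DS = V_DD − I_D R_D = 15.2 − 10.9 × 2.45 = -11.5 V.
But -11.5 V < V_ov = 1.95 V, so the device is actually in triode.
In triode I_D = k_n[V_ov V_DS − ½ V_DS²] and I_D = (V_DD − V_DS)/R_D. Equating: 7.03 V_DS² − 28.42 V_DS + 15.2 = 0, giving V_DS = 0.634 V (the root below V_ov).
I_D = (15.2 − 0.634) / 2.45 = 5.95 mA.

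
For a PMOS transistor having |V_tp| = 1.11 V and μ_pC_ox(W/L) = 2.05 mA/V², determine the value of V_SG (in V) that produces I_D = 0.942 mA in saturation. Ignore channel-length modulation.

In saturation I_D = ½ k_p (V_SG − |V_tp|)², so V_SG − |V_tp| = √(2 I_D / k_p) = √(2 × 0.942 / 2.05) = 0.959 V.
V_SG = 1.11 + 0.959 = 2.07 V.

V_SG = 2.07 V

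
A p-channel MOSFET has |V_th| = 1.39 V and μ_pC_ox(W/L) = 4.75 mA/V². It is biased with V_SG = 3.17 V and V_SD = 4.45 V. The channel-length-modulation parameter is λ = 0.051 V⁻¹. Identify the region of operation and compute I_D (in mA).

Saturation; I_D = 9.23 mA

V_ov = V_SG − |V_th| = 3.17 − 1.39 = 1.78 V.
Since V_SD = 4.45 V ≥ V_ov = 1.78 V, the device is in saturation.
I_D = ½ k_p V_ov² (1 + λ V_SD) = 0.5 × 4.75 × 1.78² × (1 + 0.051 × 4.45) = 9.23 mA.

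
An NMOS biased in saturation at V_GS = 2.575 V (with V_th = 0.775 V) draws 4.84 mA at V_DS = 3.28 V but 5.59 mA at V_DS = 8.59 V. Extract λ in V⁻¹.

With V_GS fixed, I_D ∝ (1 + λ V_DS) in saturation, so I_D2/I_D1 = (1 + λ V_DS2)/(1 + λ V_DS1).
5.59/4.84 = 1.155 = (1 + 8.59 λ)/(1 + 3.28 λ).
Solving: λ (I_D1 V_DS2 − I_D2 V_DS1) = I_D2 − I_D1, so λ = (5.59 − 4.84) / (4.84 × 8.59 − 5.59 × 3.28) = 0.75 / 23.2 = 0.0323 V⁻¹.

λ = 0.0323 V⁻¹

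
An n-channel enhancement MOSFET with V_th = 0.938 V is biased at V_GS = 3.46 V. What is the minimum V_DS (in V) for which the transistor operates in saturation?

V_DS,sat = 2.52 V

The boundary between triode and saturation is V_DS = V_GS − V_th = V_ov.
V_ov = 3.46 − 0.938 = 2.52 V.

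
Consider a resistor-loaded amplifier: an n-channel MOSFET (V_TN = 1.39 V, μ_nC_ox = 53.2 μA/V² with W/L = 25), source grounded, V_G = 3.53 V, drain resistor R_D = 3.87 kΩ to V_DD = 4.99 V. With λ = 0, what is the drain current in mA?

V_GS = V_G = 3.53 V, so V_ov = 3.53 − 1.39 = 2.14 V.
k_n = μ_nC_ox · (W/L) = 1.33 mA/V².
Assume saturation: I_D = ½ k_n V_ov² = 0.5 × 1.33 × 2.14² = 3.05 mA, giving V_DS = V_DD − I_D R_D = 4.99 − 3.05 × 3.87 = -6.8 V.
But -6.8 V < V_ov = 2.14 V, so the device is actually in triode.
In triode I_D = k_n[V_ov V_DS − ½ V_DS²] and I_D = (V_DD − V_DS)/R_D. Equating: 2.57 V_DS² − 12.01 V_DS + 4.99 = 0, giving V_DS = 0.461 V (the root below V_ov).
I_D = (4.99 − 0.461) / 3.87 = 1.17 mA.

I_D = 1.17 mA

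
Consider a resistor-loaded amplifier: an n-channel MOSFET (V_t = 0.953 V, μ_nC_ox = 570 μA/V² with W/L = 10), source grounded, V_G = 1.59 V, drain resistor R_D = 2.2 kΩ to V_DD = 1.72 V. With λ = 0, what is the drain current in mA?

V_GS = V_G = 1.59 V, so V_ov = 1.59 − 0.953 = 0.637 V.
k_n = μ_nC_ox · (W/L) = 5.7 mA/V².
Assume saturation: I_D = ½ k_n V_ov² = 0.5 × 5.7 × 0.637² = 1.16 mA, giving V_DS = V_DD − I_D R_D = 1.72 − 1.16 × 2.2 = -0.824 V.
But -0.824 V < V_ov = 0.637 V, so the device is actually in triode.
In triode I_D = k_n[V_ov V_DS − ½ V_DS²] and I_D = (V_DD − V_DS)/R_D. Equating: 6.27 V_DS² − 8.988 V_DS + 1.72 = 0, giving V_DS = 0.227 V (the root below V_ov).
I_D = (1.72 − 0.227) / 2.2 = 0.678 mA.

I_D = 0.678 mA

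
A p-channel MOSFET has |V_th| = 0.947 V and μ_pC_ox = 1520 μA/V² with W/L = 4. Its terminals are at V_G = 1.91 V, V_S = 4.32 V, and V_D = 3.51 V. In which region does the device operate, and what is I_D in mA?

Triode; I_D = 5.21 mA

V_SG = V_S − V_G = 4.32 − 1.91 = 2.41 V; V_SD = V_S − V_D = 4.32 − 3.51 = 0.81 V.
k_p = μ_pC_ox · (W/L) = 6.08 mA/V².
V_ov = V_SG − |V_th| = 2.41 − 0.947 = 1.46 V.
Since V_SD = 0.81 V < V_ov = 1.46 V, the device is in the triode region.
I_D = k_p [V_ov · V_SD − ½ V_SD²] = 6.08 × [1.46 × 0.81 − 0.5 × 0.81²] = 5.21 mA.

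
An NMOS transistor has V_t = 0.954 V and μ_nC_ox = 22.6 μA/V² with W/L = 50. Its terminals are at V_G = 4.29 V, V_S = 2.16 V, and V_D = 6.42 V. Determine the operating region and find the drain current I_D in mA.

V_GS = V_G − V_S = 4.29 − 2.16 = 2.13 V; V_DS = V_D − V_S = 6.42 − 2.16 = 4.26 V.
k_n = μ_nC_ox · (W/L) = 1.13 mA/V².
V_ov = V_GS − V_t = 2.13 − 0.954 = 1.18 V.
Since V_DS = 4.26 V ≥ V_ov = 1.18 V, the device is in saturation.
I_D = ½ k_n V_ov² = 0.5 × 1.13 × 1.18² = 0.781 mA.

Saturation; I_D = 0.781 mA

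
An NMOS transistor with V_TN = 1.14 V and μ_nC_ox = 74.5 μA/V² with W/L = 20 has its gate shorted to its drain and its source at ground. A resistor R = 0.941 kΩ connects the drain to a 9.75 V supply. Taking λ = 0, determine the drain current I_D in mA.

I_D = 6.11 mA

With gate tied to drain, V_GS = V_DS ≥ V_GS − V_TN, so the device is in saturation.
k_n = μ_nC_ox · (W/L) = 1.49 mA/V².
KCL at the drain: ½ k_n (V_GS − V_TN)² = (V_DD − V_GS)/R.
Let x = V_GS − 1.14. Then 0.701 x² + x − 8.61 = 0, giving x = 2.86 V (positive root), so V_GS = 4 V.
I_D = (V_DD − V_GS)/R = (9.75 − 4) / 0.941 = 6.11 mA.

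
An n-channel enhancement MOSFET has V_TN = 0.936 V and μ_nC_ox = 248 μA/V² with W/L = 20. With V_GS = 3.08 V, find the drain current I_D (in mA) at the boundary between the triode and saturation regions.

At the boundary V_DS = V_ov = V_GS − V_TN = 3.08 − 0.936 = 2.14 V.
k_n = μ_nC_ox · (W/L) = 4.96 mA/V².
I_D = ½ k_n V_ov² = 0.5 × 4.96 × 2.14² = 11.4 mA.

I_D = 11.4 mA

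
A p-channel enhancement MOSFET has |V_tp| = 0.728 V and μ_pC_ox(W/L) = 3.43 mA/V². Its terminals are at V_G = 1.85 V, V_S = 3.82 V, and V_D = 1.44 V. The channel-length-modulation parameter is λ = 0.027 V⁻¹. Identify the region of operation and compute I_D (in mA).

Saturation; I_D = 2.82 mA

V_SG = V_S − V_G = 3.82 − 1.85 = 1.97 V; V_SD = V_S − V_D = 3.82 − 1.44 = 2.38 V.
V_ov = V_SG − |V_tp| = 1.97 − 0.728 = 1.24 V.
Since V_SD = 2.38 V ≥ V_ov = 1.24 V, the device is in saturation.
I_D = ½ k_p V_ov² (1 + λ V_SD) = 0.5 × 3.43 × 1.24² × (1 + 0.027 × 2.38) = 2.82 mA.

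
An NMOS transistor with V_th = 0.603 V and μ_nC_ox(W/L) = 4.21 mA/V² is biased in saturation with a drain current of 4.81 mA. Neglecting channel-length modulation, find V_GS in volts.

In saturation I_D = ½ k_n (V_GS − V_th)², so V_GS − V_th = √(2 I_D / k_n) = √(2 × 4.81 / 4.21) = 1.51 V.
V_GS = 0.603 + 1.51 = 2.11 V.

V_GS = 2.11 V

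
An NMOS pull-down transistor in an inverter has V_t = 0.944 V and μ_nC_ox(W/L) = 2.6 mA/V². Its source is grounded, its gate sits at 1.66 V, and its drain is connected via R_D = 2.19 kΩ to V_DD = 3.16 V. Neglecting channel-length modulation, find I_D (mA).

I_D = 0.666 mA

V_GS = V_G = 1.66 V, so V_ov = 1.66 − 0.944 = 0.716 V.
Assume saturation: I_D = ½ k_n V_ov² = 0.5 × 2.6 × 0.716² = 0.666 mA, giving V_DS = V_DD − I_D R_D = 3.16 − 0.666 × 2.19 = 1.7 V.
V_DS = 1.7 V ≥ V_ov = 0.716 V, confirming saturation.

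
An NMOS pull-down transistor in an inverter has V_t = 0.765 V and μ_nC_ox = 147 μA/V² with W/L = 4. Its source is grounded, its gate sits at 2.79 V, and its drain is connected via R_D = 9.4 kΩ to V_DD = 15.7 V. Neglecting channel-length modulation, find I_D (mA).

I_D = 1.21 mA

V_GS = V_G = 2.79 V, so V_ov = 2.79 − 0.765 = 2.02 V.
k_n = μ_nC_ox · (W/L) = 0.588 mA/V².
Assume saturation: I_D = ½ k_n V_ov² = 0.5 × 0.588 × 2.02² = 1.21 mA, giving V_DS = V_DD − I_D R_D = 15.7 − 1.21 × 9.4 = 4.37 V.
V_DS = 4.37 V ≥ V_ov = 2.02 V, confirming saturation.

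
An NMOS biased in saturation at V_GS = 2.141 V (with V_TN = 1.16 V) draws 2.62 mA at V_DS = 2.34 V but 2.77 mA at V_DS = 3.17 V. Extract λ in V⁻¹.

With V_GS fixed, I_D ∝ (1 + λ V_DS) in saturation, so I_D2/I_D1 = (1 + λ V_DS2)/(1 + λ V_DS1).
2.77/2.62 = 1.057 = (1 + 3.17 λ)/(1 + 2.34 λ).
Solving: λ (I_D1 V_DS2 − I_D2 V_DS1) = I_D2 − I_D1, so λ = (2.77 − 2.62) / (2.62 × 3.17 − 2.77 × 2.34) = 0.15 / 1.82 = 0.0823 V⁻¹.

λ = 0.0823 V⁻¹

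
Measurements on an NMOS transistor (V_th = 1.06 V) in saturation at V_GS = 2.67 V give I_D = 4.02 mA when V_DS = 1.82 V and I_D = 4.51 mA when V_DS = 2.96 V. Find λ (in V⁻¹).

λ = 0.133 V⁻¹

With V_GS fixed, I_D ∝ (1 + λ V_DS) in saturation, so I_D2/I_D1 = (1 + λ V_DS2)/(1 + λ V_DS1).
4.51/4.02 = 1.122 = (1 + 2.96 λ)/(1 + 1.82 λ).
Solving: λ (I_D1 V_DS2 − I_D2 V_DS1) = I_D2 − I_D1, so λ = (4.51 − 4.02) / (4.02 × 2.96 − 4.51 × 1.82) = 0.49 / 3.69 = 0.133 V⁻¹.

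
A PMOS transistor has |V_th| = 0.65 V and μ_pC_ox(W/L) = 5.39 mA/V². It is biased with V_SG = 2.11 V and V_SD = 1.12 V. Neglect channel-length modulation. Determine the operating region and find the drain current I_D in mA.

V_ov = V_SG − |V_th| = 2.11 − 0.65 = 1.46 V.
Since V_SD = 1.12 V < V_ov = 1.46 V, the device is in the triode region.
I_D = k_p [V_ov · V_SD − ½ V_SD²] = 5.39 × [1.46 × 1.12 − 0.5 × 1.12²] = 5.43 mA.

Triode; I_D = 5.43 mA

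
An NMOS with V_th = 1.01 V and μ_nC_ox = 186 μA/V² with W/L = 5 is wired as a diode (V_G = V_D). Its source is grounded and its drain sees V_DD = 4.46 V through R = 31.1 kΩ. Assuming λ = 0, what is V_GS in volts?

V_GS = 1.47 V

With gate tied to drain, V_GS = V_DS ≥ V_GS − V_th, so the device is in saturation.
k_n = μ_nC_ox · (W/L) = 0.93 mA/V².
KCL at the drain: ½ k_n (V_GS − V_th)² = (V_DD − V_GS)/R.
Let x = V_GS − 1.01. Then 14.5 x² + x − 3.45 = 0, giving x = 0.455 V (positive root), so V_GS = 1.47 V.
I_D = (V_DD − V_GS)/R = (4.46 − 1.47) / 31.1 = 0.0963 mA.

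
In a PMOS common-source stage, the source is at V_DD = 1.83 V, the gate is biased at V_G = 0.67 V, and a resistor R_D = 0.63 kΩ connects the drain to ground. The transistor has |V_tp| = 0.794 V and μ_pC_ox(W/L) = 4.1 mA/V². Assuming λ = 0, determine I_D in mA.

I_D = 0.275 mA

V_SG = V_DD − V_G = 1.83 − 0.67 = 1.16 V, so V_ov = 1.16 − 0.794 = 0.366 V.
Assume saturation: I_D = ½ k_p V_ov² = 0.5 × 4.1 × 0.366² = 0.275 mA, giving V_SD = V_DD − I_D R_D = 1.83 − 0.275 × 0.63 = 1.66 V.
V_SD = 1.66 V ≥ V_ov = 0.366 V, confirming saturation.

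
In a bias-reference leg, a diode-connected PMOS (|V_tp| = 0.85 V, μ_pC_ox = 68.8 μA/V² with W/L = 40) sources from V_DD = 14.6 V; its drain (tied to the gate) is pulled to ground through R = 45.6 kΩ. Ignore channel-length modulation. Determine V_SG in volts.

V_SG = 1.31 V

With gate tied to drain, V_SG = V_SD ≥ V_SG − |V_tp|, so the device is in saturation.
k_p = μ_pC_ox · (W/L) = 2.752 mA/V².
KCL at the drain: ½ k_p (V_SG − |V_tp|)² = (V_DD − V_SG)/R.
Let x = V_SG − 0.85. Then 62.7 x² + x − 13.75 = 0, giving x = 0.46 V (positive root), so V_SG = 1.31 V.
I_D = (V_DD − V_SG)/R = (14.6 − 1.31) / 45.6 = 0.291 mA.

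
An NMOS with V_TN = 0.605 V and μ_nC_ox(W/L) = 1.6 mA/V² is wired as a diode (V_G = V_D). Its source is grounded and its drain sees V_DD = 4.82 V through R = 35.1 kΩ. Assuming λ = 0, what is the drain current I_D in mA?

With gate tied to drain, V_GS = V_DS ≥ V_GS − V_TN, so the device is in saturation.
KCL at the drain: ½ k_n (V_GS − V_TN)² = (V_DD − V_GS)/R.
Let x = V_GS − 0.605. Then 28.1 x² + x − 4.215 = 0, giving x = 0.37 V (positive root), so V_GS = 0.975 V.
I_D = (V_DD − V_GS)/R = (4.82 − 0.975) / 35.1 = 0.11 mA.

I_D = 0.110 mA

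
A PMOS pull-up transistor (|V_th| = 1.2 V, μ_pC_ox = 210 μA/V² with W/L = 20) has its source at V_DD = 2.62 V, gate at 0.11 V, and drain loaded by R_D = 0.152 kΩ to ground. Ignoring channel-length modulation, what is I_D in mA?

I_D = 3.60 mA

V_SG = V_DD − V_G = 2.62 − 0.11 = 2.51 V, so V_ov = 2.51 − 1.2 = 1.31 V.
k_p = μ_pC_ox · (W/L) = 4.2 mA/V².
Assume saturation: I_D = ½ k_p V_ov² = 0.5 × 4.2 × 1.31² = 3.6 mA, giving V_SD = V_DD − I_D R_D = 2.62 − 3.6 × 0.152 = 2.07 V.
V_SD = 2.07 V ≥ V_ov = 1.31 V, confirming saturation.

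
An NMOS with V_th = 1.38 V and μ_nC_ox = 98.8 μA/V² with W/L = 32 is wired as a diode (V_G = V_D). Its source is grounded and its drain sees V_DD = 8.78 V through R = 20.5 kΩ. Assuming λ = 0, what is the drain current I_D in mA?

I_D = 0.338 mA

With gate tied to drain, V_GS = V_DS ≥ V_GS − V_th, so the device is in saturation.
k_n = μ_nC_ox · (W/L) = 3.162 mA/V².
KCL at the drain: ½ k_n (V_GS − V_th)² = (V_DD − V_GS)/R.
Let x = V_GS − 1.38. Then 32.4 x² + x − 7.4 = 0, giving x = 0.463 V (positive root), so V_GS = 1.84 V.
I_D = (V_DD − V_GS)/R = (8.78 − 1.84) / 20.5 = 0.338 mA.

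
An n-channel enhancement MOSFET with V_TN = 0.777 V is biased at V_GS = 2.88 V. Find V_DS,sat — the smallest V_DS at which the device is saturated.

The boundary between triode and saturation is V_DS = V_GS − V_TN = V_ov.
V_ov = 2.88 − 0.777 = 2.1 V.

V_DS,sat = 2.10 V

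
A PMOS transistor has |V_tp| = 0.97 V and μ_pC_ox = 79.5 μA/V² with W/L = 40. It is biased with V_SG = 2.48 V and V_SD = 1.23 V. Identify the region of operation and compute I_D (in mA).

k_p = μ_pC_ox · (W/L) = 3.18 mA/V².
V_ov = V_SG − |V_tp| = 2.48 − 0.97 = 1.51 V.
Since V_SD = 1.23 V < V_ov = 1.51 V, the device is in the triode region.
I_D = k_p [V_ov · V_SD − ½ V_SD²] = 3.18 × [1.51 × 1.23 − 0.5 × 1.23²] = 3.5 mA.

Triode; I_D = 3.50 mA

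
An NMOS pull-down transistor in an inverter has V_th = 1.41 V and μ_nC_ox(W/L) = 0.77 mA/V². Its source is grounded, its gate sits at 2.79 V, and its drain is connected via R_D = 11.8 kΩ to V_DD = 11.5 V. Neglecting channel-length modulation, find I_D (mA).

V_GS = V_G = 2.79 V, so V_ov = 2.79 − 1.41 = 1.38 V.
Assume saturation: I_D = ½ k_n V_ov² = 0.5 × 0.77 × 1.38² = 0.733 mA, giving V_DS = V_DD − I_D R_D = 11.5 − 0.733 × 11.8 = 2.85 V.
V_DS = 2.85 V ≥ V_ov = 1.38 V, confirming saturation.

I_D = 0.733 mA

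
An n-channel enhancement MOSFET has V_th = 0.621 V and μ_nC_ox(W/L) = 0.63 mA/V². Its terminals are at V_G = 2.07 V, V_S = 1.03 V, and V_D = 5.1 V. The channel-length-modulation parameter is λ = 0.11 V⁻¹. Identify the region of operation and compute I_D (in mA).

V_GS = V_G − V_S = 2.07 − 1.03 = 1.04 V; V_DS = V_D − V_S = 5.1 − 1.03 = 4.07 V.
V_ov = V_GS − V_th = 1.04 − 0.621 = 0.419 V.
Since V_DS = 4.07 V ≥ V_ov = 0.419 V, the device is in saturation.
I_D = ½ k_n V_ov² (1 + λ V_DS) = 0.5 × 0.63 × 0.419² × (1 + 0.11 × 4.07) = 0.0801 mA.

Saturation; I_D = 0.0801 mA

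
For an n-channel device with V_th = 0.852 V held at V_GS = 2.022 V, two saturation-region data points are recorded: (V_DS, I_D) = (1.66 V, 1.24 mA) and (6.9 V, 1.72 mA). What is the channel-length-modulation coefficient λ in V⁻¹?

With V_GS fixed, I_D ∝ (1 + λ V_DS) in saturation, so I_D2/I_D1 = (1 + λ V_DS2)/(1 + λ V_DS1).
1.72/1.24 = 1.387 = (1 + 6.9 λ)/(1 + 1.66 λ).
Solving: λ (I_D1 V_DS2 − I_D2 V_DS1) = I_D2 − I_D1, so λ = (1.72 − 1.24) / (1.24 × 6.9 − 1.72 × 1.66) = 0.48 / 5.7 = 0.0842 V⁻¹.

λ = 0.0842 V⁻¹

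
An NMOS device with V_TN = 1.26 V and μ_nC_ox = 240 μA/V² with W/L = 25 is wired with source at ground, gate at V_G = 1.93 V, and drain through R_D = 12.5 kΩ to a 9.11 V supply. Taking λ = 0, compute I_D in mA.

V_GS = V_G = 1.93 V, so V_ov = 1.93 − 1.26 = 0.67 V.
k_n = μ_nC_ox · (W/L) = 6 mA/V².
Assume saturation: I_D = ½ k_n V_ov² = 0.5 × 6 × 0.67² = 1.35 mA, giving V_DS = V_DD − I_D R_D = 9.11 − 1.35 × 12.5 = -7.72 V.
But -7.72 V < V_ov = 0.67 V, so the device is actually in triode.
In triode I_D = k_n[V_ov V_DS − ½ V_DS²] and I_D = (V_DD − V_DS)/R_D. Equating: 37.5 V_DS² − 51.25 V_DS + 9.11 = 0, giving V_DS = 0.21 V (the root below V_ov).
I_D = (9.11 − 0.21) / 12.5 = 0.712 mA.

I_D = 0.712 mA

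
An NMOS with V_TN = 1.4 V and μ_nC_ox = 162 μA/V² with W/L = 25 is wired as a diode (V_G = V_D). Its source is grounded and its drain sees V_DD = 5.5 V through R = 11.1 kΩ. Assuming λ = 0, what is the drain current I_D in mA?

I_D = 0.333 mA

With gate tied to drain, V_GS = V_DS ≥ V_GS − V_TN, so the device is in saturation.
k_n = μ_nC_ox · (W/L) = 4.05 mA/V².
KCL at the drain: ½ k_n (V_GS − V_TN)² = (V_DD − V_GS)/R.
Let x = V_GS − 1.4. Then 22.5 x² + x − 4.1 = 0, giving x = 0.405 V (positive root), so V_GS = 1.81 V.
I_D = (V_DD − V_GS)/R = (5.5 − 1.81) / 11.1 = 0.333 mA.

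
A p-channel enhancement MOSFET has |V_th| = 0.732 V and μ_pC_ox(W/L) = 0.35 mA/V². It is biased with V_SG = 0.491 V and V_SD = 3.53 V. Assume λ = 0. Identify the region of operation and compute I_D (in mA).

V_SG = 0.491 V < |V_th| = 0.732 V, so the transistor is in cutoff.

Cutoff; I_D = 0 mA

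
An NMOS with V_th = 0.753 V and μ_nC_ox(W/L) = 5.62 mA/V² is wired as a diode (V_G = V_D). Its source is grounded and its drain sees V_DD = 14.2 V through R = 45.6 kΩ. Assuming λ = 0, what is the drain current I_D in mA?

With gate tied to drain, V_GS = V_DS ≥ V_GS − V_th, so the device is in saturation.
KCL at the drain: ½ k_n (V_GS − V_th)² = (V_DD − V_GS)/R.
Let x = V_GS − 0.753. Then 128 x² + x − 13.45 = 0, giving x = 0.32 V (positive root), so V_GS = 1.07 V.
I_D = (V_DD − V_GS)/R = (14.2 − 1.07) / 45.6 = 0.288 mA.

I_D = 0.288 mA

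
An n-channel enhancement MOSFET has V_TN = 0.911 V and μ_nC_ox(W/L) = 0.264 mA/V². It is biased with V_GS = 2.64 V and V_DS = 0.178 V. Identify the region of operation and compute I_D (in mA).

Triode; I_D = 0.0771 mA

V_ov = V_GS − V_TN = 2.64 − 0.911 = 1.73 V.
Since V_DS = 0.178 V < V_ov = 1.73 V, the device is in the triode region.
I_D = k_n [V_ov · V_DS − ½ V_DS²] = 0.264 × [1.73 × 0.178 − 0.5 × 0.178²] = 0.0771 mA.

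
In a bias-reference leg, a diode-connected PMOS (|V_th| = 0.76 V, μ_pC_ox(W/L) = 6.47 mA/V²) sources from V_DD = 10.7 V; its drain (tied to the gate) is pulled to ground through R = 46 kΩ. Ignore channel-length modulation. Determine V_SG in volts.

With gate tied to drain, V_SG = V_SD ≥ V_SG − |V_th|, so the device is in saturation.
KCL at the drain: ½ k_p (V_SG − |V_th|)² = (V_DD − V_SG)/R.
Let x = V_SG − 0.76. Then 149 x² + x − 9.94 = 0, giving x = 0.255 V (positive root), so V_SG = 1.02 V.
I_D = (V_DD − V_SG)/R = (10.7 − 1.02) / 46 = 0.211 mA.

V_SG = 1.02 V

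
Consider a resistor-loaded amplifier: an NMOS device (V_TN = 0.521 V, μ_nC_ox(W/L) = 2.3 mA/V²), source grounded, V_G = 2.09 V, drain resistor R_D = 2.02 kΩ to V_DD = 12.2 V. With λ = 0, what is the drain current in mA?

V_GS = V_G = 2.09 V, so V_ov = 2.09 − 0.521 = 1.57 V.
Assume saturation: I_D = ½ k_n V_ov² = 0.5 × 2.3 × 1.57² = 2.83 mA, giving V_DS = V_DD − I_D R_D = 12.2 − 2.83 × 2.02 = 6.48 V.
V_DS = 6.48 V ≥ V_ov = 1.57 V, confirming saturation.

I_D = 2.83 mA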